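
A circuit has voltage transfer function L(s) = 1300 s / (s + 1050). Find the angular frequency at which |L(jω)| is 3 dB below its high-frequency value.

For a single-pole high-pass, the −3 dB point is at the pole: ω = 1050 rad s⁻¹.

1050 rad s⁻¹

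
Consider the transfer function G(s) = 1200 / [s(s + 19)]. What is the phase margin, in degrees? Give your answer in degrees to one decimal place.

Gain crossover: |G(jω)| = 1 at ω ≈ 32.1 rad s⁻¹.
∠G(j32.1) = −90° − arctan(32.1/19) ≈ -149.41°
PM = 180° + (-149.41°) = 30.59°

30.6°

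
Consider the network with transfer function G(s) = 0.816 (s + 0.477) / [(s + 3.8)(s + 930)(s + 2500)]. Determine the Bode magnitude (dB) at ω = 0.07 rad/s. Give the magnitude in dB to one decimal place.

|j0.07 + 0.477| = √(0.07² + 0.477²) = 0.4821
|j0.07 + 3.8| = √(0.07² + 3.8²) = 3.801
|j0.07 + 930| = √(0.07² + 930²) = 930
|j0.07 + 2500| = √(0.07² + 2500²) = 2500
|G(j0.07)| = 0.816 × 0.4821 / (3.801 × 930 × 2500) = 4.452e-08
20 log₁₀(4.452e-08) = -147.03 dB

-147.0 dB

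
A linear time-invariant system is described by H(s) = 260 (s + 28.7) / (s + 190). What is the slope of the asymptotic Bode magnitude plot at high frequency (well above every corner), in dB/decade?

With 1 zero and 1 pole, the high-frequency asymptotic slope is 20 × (1 − 1) = 0 dB/decade.

0 dB/decade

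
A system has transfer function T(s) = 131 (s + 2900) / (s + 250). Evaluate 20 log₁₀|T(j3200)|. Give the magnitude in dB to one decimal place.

44.9 dB

|j3200 + 2900| = √(3200² + 2900²) = 4319
|j3200 + 250| = √(3200² + 250²) = 3210
|T(j3200)| = 131 × 4319 / 3210 = 176.25
20 log₁₀(176.25) = 44.92 dB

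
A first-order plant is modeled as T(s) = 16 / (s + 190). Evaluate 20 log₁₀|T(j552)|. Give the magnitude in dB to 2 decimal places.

|j552 + 190| = √(552² + 190²) = 583.8
|T(j552)| = 16 / 583.8 = 0.027407
20 log₁₀(0.027407) = -31.243 dB

-31.24 dB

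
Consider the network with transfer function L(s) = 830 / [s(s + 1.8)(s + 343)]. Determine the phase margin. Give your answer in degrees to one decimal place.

Gain crossover: |L(jω)| = 1 at ω ≈ 1.14 rad/s.
∠L(j1.14) = −90° − arctan(1.14/1.8) − arctan(1.14/343) ≈ -122.46°
PM = 180° + (-122.46°) = 57.54°

57.5°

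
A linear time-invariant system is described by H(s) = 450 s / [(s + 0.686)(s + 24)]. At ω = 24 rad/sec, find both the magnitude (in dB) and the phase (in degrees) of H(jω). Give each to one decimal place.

|j24| = 24
|j24 + 0.686| = √(24² + 0.686²) = 24.01
|j24 + 24| = √(24² + 24²) = 33.94
|H(j24)| = 450 × 24 / (24.01 × 33.94) = 13.253
20 log₁₀(13.253) = 22.45 dB
∠(j24) = 90.00°
∠(j24 + 0.686) = arctan(24/0.686) = 88.36°
∠(j24 + 24) = arctan(24/24) = 45.00°
∠H(j24) = 90.00° − (88.36° + 45.00°) = -43.36°

|H| = 22.4 dB, ∠H = -43.4 deg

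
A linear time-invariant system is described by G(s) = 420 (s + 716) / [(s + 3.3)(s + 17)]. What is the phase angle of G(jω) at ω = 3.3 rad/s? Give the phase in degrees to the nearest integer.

∠(j3.3 + 716) = arctan(3.3/716) = 0.26°
∠(j3.3 + 3.3) = arctan(3.3/3.3) = 45.00°
∠(j3.3 + 17) = arctan(3.3/17) = 10.99°
∠G(j3.3) = 0.26° − (45.00° + 10.99°) = -55.72°

-56 deg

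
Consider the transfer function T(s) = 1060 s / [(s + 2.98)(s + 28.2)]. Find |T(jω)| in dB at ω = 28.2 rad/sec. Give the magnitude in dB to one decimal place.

|j28.2| = 28.2
|j28.2 + 2.98| = √(28.2² + 2.98²) = 28.36
|j28.2 + 28.2| = √(28.2² + 28.2²) = 39.88
|T(j28.2)| = 1060 × 28.2 / (28.36 × 39.88) = 26.432
20 log₁₀(26.432) = 28.44 dB

28.4 dB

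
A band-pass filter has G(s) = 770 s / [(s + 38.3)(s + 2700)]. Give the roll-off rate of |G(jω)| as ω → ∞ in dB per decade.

With 1 zero and 2 poles, the high-frequency asymptotic slope is 20 × (1 − 2) = -20 dB/decade.

-20 dB/decade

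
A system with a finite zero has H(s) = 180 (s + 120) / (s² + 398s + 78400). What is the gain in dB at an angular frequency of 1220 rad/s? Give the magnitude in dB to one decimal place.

-16.6 dB

|j1220 + 120| = √(1220² + 120²) = 1226
|(j1220)² + 398(j1220) + 78400| = |-1.41e+06 + j4.8556e+05| = 1.491e+06
|H(j1220)| = 180 × 1226 / 1.491e+06 = 0.14797
20 log₁₀(0.14797) = -16.60 dB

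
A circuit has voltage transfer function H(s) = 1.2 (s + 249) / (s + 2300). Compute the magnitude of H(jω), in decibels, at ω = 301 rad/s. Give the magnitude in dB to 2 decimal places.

|j301 + 249| = √(301² + 249²) = 390.6
|j301 + 2300| = √(301² + 2300²) = 2320
|H(j301)| = 1.2 × 390.6 / 2320 = 0.20209
20 log₁₀(0.20209) = -13.889 dB

-13.89 dB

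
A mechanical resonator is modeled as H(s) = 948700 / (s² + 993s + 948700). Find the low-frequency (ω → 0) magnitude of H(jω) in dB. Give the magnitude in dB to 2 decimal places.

0.00 dB

H(0) = 948700 / 948700 = 1
20 log₁₀(1) = 0.000 dB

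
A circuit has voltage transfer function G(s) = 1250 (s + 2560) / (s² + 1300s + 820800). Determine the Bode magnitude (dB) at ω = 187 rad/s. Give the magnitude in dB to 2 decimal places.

11.82 dB

|j187 + 2560| = √(187² + 2560²) = 2567
|(j187)² + 1300(j187) + 820800| = |7.8583e+05 + j2.431e+05| = 8.226e+05
|G(j187)| = 1250 × 2567 / 8.226e+05 = 3.9006
20 log₁₀(3.9006) = 11.823 dB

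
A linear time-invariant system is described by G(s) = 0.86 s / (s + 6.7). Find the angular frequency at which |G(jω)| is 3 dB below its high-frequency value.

6.7 rad/s

For a single-pole high-pass, the −3 dB point is at the pole: ω = 6.7 rad/s.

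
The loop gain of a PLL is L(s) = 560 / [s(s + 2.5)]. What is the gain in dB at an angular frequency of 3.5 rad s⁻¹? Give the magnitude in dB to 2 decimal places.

31.41 dB

|j3.5 + 2.5| = √(3.5² + 2.5²) = 4.301
|j3.5| = 3.5
|L(j3.5)| = 560 / (4.301 × 3.5) = 37.199
20 log₁₀(37.199) = 31.411 dB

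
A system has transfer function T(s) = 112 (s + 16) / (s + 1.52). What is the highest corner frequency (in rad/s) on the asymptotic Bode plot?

16 rad/s

Break frequencies occur at each pole and zero magnitude: 1.52 rad/s, 16 rad/s.
The highest is 16 rad/s.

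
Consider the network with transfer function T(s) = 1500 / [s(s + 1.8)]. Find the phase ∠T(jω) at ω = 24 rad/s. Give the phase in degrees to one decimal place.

-175.7°

∠(j24 + 1.8) = arctan(24/1.8) = 85.71°
∠(j24) = 90.00°
∠T(j24) = − (85.71° + 90.00°) = -175.71°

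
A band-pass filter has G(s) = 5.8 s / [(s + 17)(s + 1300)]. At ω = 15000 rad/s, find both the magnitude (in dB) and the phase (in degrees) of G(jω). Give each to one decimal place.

|G| = -68.3 dB, ∠G = -85.0°

|j15000| = 1.5e+04
|j15000 + 17| = √(15000² + 17²) = 1.5e+04
|j15000 + 1300| = √(15000² + 1300²) = 1.506e+04
|G(j15000)| = 5.8 × 1.5e+04 / (1.5e+04 × 1.506e+04) = 0.00038522
20 log₁₀(0.00038522) = -68.29 dB
∠(j15000) = 90.00°
∠(j15000 + 17) = arctan(15000/17) = 89.94°
∠(j15000 + 1300) = arctan(15000/1300) = 85.05°
∠G(j15000) = 90.00° − (89.94° + 85.05°) = -84.98°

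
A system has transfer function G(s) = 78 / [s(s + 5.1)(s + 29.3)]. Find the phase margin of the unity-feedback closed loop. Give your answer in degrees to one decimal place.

Gain crossover: |G(jω)| = 1 at ω ≈ 0.519 rad/s.
∠G(j0.519) = −90° − arctan(0.519/5.1) − arctan(0.519/29.3) ≈ -96.83°
PM = 180° + (-96.83°) = 83.17°

83.2°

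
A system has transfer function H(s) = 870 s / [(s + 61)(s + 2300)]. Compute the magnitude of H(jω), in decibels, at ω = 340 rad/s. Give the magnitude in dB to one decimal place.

|j340| = 340
|j340 + 61| = √(340² + 61²) = 345.4
|j340 + 2300| = √(340² + 2300²) = 2325
|H(j340)| = 870 × 340 / (345.4 × 2325) = 0.36831
20 log₁₀(0.36831) = -8.68 dB

-8.7 dB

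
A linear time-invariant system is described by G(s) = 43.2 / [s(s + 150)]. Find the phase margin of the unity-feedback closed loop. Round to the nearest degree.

Gain crossover: |G(jω)| = 1 at ω ≈ 0.288 rad/sec.
∠G(j0.288) = −90° − arctan(0.288/150) ≈ -90.11°
PM = 180° + (-90.11°) = 89.89°

90 deg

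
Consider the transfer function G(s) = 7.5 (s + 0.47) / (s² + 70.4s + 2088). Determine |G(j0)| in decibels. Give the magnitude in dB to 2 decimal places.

G(0) = 7.5 × 0.47 / 2088 = 0.0016882
20 log₁₀(0.0016882) = -55.451 dB

-55.45 dB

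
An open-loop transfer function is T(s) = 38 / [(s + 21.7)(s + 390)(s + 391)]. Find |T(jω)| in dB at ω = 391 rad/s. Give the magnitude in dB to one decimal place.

-130.0 dB

|j391 + 21.7| = √(391² + 21.7²) = 391.6
|j391 + 390| = √(391² + 390²) = 552.3
|j391 + 391| = √(391² + 391²) = 553
|T(j391)| = 38 / (391.6 × 552.3 × 553) = 3.1777e-07
20 log₁₀(3.1777e-07) = -129.96 dB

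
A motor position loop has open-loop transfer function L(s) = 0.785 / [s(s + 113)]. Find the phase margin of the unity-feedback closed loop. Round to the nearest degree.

Gain crossover: |L(jω)| = 1 at ω ≈ 0.00695 rad/s.
∠L(j0.00695) = −90° − arctan(0.00695/113) ≈ -90.00°
PM = 180° + (-90.00°) = 90.00°

90°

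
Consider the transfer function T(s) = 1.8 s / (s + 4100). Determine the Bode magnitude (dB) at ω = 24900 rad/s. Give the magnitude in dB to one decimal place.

5.0 dB

|j24900| = 2.49e+04
|j24900 + 4100| = √(24900² + 4100²) = 2.524e+04
|T(j24900)| = 1.8 × 2.49e+04 / 2.524e+04 = 1.7761
20 log₁₀(1.7761) = 4.99 dB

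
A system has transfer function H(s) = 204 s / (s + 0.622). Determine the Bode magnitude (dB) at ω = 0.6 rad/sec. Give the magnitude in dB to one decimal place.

43.0 dB

|j0.6| = 0.6
|j0.6 + 0.622| = √(0.6² + 0.622²) = 0.8642
|H(j0.6)| = 204 × 0.6 / 0.8642 = 141.63
20 log₁₀(141.63) = 43.02 dB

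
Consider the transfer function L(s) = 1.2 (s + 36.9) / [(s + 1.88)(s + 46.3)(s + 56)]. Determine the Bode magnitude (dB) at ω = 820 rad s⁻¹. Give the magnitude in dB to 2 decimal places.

|j820 + 36.9| = √(820² + 36.9²) = 820.8
|j820 + 1.88| = √(820² + 1.88²) = 820
|j820 + 46.3| = √(820² + 46.3²) = 821.3
|j820 + 56| = √(820² + 56²) = 821.9
|L(j820)| = 1.2 × 820.8 / (820 × 821.3 × 821.9) = 1.7795e-06
20 log₁₀(1.7795e-06) = -114.994 dB

-114.99 dB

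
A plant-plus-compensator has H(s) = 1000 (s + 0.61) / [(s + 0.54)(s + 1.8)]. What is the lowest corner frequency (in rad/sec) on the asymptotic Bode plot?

0.54 rad/sec

Break frequencies occur at each pole and zero magnitude: 0.54 rad/sec, 0.61 rad/sec, 1.8 rad/sec.
The lowest is 0.54 rad/sec.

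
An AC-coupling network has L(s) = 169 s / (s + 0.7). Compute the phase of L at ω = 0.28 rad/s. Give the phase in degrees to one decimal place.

68.2°

∠(j0.28) = 90.00°
∠(j0.28 + 0.7) = arctan(0.28/0.7) = 21.80°
∠L(j0.28) = 90.00° − 21.80° = 68.20°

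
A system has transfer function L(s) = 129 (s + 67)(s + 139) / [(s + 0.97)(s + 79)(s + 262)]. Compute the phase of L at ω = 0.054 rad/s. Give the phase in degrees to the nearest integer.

∠(j0.054 + 67) = arctan(0.054/67) = 0.05°
∠(j0.054 + 139) = arctan(0.054/139) = 0.02°
∠(j0.054 + 0.97) = arctan(0.054/0.97) = 3.19°
∠(j0.054 + 79) = arctan(0.054/79) = 0.04°
∠(j0.054 + 262) = arctan(0.054/262) = 0.01°
∠L(j0.054) = 0.05° + 0.02° − (3.19° + 0.04° + 0.01°) = -3.17°

-3°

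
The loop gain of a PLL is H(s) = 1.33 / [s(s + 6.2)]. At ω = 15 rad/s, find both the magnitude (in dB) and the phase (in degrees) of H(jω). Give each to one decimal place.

|j15 + 6.2| = √(15² + 6.2²) = 16.23
|j15| = 15
|H(j15)| = 1.33 / (16.23 × 15) = 0.0054629
20 log₁₀(0.0054629) = -45.25 dB
∠(j15 + 6.2) = arctan(15/6.2) = 67.54°
∠(j15) = 90.00°
∠H(j15) = − (67.54° + 90.00°) = -157.54°

|H| = -45.3 dB, ∠H = -157.5 deg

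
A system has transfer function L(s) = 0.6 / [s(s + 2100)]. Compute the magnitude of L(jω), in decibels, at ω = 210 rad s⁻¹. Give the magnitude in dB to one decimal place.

-117.4 dB

|j210 + 2100| = √(210² + 2100²) = 2110
|j210| = 210
|L(j210)| = 0.6 / (2110 × 210) = 1.3538e-06
20 log₁₀(1.3538e-06) = -117.37 dB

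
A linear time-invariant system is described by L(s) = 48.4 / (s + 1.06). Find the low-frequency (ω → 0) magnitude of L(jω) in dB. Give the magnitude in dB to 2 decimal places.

L(0) = 48.4 / 1.06 = 45.66
20 log₁₀(45.66) = 33.191 dB

33.19 dB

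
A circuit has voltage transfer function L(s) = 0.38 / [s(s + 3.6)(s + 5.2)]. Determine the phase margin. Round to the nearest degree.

Gain crossover: |L(jω)| = 1 at ω ≈ 0.0203 rad/s.
∠L(j0.0203) = −90° − arctan(0.0203/3.6) − arctan(0.0203/5.2) ≈ -90.55°
PM = 180° + (-90.55°) = 89.45°

89°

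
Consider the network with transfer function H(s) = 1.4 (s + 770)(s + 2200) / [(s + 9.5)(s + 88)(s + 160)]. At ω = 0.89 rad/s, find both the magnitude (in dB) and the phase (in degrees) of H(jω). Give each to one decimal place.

|H| = 24.9 dB, ∠H = -6.2°

|j0.89 + 770| = √(0.89² + 770²) = 770
|j0.89 + 2200| = √(0.89² + 2200²) = 2200
|j0.89 + 9.5| = √(0.89² + 9.5²) = 9.542
|j0.89 + 88| = √(0.89² + 88²) = 88
|j0.89 + 160| = √(0.89² + 160²) = 160
|H(j0.89)| = 1.4 × 770 × 2200 / (9.542 × 88 × 160) = 17.652
20 log₁₀(17.652) = 24.94 dB
∠(j0.89 + 770) = arctan(0.89/770) = 0.07°
∠(j0.89 + 2200) = arctan(0.89/2200) = 0.02°
∠(j0.89 + 9.5) = arctan(0.89/9.5) = 5.35°
∠(j0.89 + 88) = arctan(0.89/88) = 0.58°
∠(j0.89 + 160) = arctan(0.89/160) = 0.32°
∠H(j0.89) = 0.07° + 0.02° − (5.35° + 0.58° + 0.32°) = -6.16°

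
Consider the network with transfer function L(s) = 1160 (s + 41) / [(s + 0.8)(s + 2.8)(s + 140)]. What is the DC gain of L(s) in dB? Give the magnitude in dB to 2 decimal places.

L(0) = 1160 × 41 / (0.8 × 2.8 × 140) = 151.66
20 log₁₀(151.66) = 43.617 dB

43.62 dB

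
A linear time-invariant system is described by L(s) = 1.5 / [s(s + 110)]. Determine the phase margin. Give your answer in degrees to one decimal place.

90.0°

Gain crossover: |L(jω)| = 1 at ω ≈ 0.0136 rad/s.
∠L(j0.0136) = −90° − arctan(0.0136/110) ≈ -90.01°
PM = 180° + (-90.01°) = 89.99°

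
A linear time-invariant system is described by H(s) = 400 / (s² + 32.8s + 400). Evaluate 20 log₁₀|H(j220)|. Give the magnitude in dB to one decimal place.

-41.7 dB

|(j220)² + 32.8(j220) + 400| = |-48000 + j7216| = 4.854e+04
|H(j220)| = 400 / 4.854e+04 = 0.0082407
20 log₁₀(0.0082407) = -41.68 dB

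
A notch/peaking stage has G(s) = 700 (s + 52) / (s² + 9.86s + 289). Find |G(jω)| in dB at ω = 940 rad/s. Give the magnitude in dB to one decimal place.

|j940 + 52| = √(940² + 52²) = 941.4
|(j940)² + 9.86(j940) + 289| = |-8.8331e+05 + j9268.4| = 8.834e+05
|G(j940)| = 700 × 941.4 / 8.834e+05 = 0.74602
20 log₁₀(0.74602) = -2.54 dB

-2.5 dB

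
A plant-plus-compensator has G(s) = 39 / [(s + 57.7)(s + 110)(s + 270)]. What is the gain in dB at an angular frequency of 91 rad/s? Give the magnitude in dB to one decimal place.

-101.0 dB

|j91 + 57.7| = √(91² + 57.7²) = 107.8
|j91 + 110| = √(91² + 110²) = 142.8
|j91 + 270| = √(91² + 270²) = 284.9
|G(j91)| = 39 / (107.8 × 142.8 × 284.9) = 8.8982e-06
20 log₁₀(8.8982e-06) = -101.01 dB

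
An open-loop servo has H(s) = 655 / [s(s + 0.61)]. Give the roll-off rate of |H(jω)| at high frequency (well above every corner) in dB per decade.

-40 dB/decade

With 0 zeros and 2 poles, the high-frequency asymptotic slope is 20 × (0 − 2) = -40 dB/decade.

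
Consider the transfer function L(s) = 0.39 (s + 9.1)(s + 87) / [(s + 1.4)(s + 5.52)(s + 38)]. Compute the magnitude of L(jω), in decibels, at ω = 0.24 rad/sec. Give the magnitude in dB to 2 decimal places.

|j0.24 + 9.1| = √(0.24² + 9.1²) = 9.103
|j0.24 + 87| = √(0.24² + 87²) = 87
|j0.24 + 1.4| = √(0.24² + 1.4²) = 1.42
|j0.24 + 5.52| = √(0.24² + 5.52²) = 5.525
|j0.24 + 38| = √(0.24² + 38²) = 38
|L(j0.24)| = 0.39 × 9.103 × 87 / (1.42 × 5.525 × 38) = 1.0357
20 log₁₀(1.0357) = 0.304 dB

0.30 dB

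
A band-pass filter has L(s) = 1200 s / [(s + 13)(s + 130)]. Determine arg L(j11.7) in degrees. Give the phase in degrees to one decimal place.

42.9 deg

∠(j11.7) = 90.00°
∠(j11.7 + 13) = arctan(11.7/13) = 41.99°
∠(j11.7 + 130) = arctan(11.7/130) = 5.14°
∠L(j11.7) = 90.00° − (41.99° + 5.14°) = 42.87°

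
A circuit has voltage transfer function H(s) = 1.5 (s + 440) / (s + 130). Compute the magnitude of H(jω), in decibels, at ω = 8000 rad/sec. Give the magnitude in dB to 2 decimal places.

|j8000 + 440| = √(8000² + 440²) = 8012
|j8000 + 130| = √(8000² + 130²) = 8001
|H(j8000)| = 1.5 × 8012 / 8001 = 1.5021
20 log₁₀(1.5021) = 3.534 dB

3.53 dB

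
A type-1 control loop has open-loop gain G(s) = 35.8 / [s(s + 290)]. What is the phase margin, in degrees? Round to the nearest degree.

90°

Gain crossover: |G(jω)| = 1 at ω ≈ 0.123 rad/s.
∠G(j0.123) = −90° − arctan(0.123/290) ≈ -90.02°
PM = 180° + (-90.02°) = 89.98°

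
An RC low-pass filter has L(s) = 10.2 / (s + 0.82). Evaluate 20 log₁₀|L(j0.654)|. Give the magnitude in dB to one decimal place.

19.8 dB

|j0.654 + 0.82| = √(0.654² + 0.82²) = 1.049
|L(j0.654)| = 10.2 / 1.049 = 9.7248
20 log₁₀(9.7248) = 19.76 dB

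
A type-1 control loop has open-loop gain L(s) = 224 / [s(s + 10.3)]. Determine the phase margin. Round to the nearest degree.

Gain crossover: |L(jω)| = 1 at ω ≈ 13.3 rad/s.
∠L(j13.3) = −90° − arctan(13.3/10.3) ≈ -142.26°
PM = 180° + (-142.26°) = 37.74°

38°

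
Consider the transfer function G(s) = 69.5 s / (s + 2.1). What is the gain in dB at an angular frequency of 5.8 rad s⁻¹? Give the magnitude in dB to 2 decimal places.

36.30 dB

|j5.8| = 5.8
|j5.8 + 2.1| = √(5.8² + 2.1²) = 6.168
|G(j5.8)| = 69.5 × 5.8 / 6.168 = 65.348
20 log₁₀(65.348) = 36.305 dB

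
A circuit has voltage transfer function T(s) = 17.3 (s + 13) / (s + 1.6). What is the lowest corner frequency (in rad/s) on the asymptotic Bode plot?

Break frequencies occur at each pole and zero magnitude: 1.6 rad/s, 13 rad/s.
The lowest is 1.6 rad/s.

1.6 rad/s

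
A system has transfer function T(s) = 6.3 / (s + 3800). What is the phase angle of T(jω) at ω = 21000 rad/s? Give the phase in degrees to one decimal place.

-79.7 deg

∠(j21000 + 3800) = arctan(21000/3800) = 79.74°
∠T(j21000) = −79.74° = -79.74°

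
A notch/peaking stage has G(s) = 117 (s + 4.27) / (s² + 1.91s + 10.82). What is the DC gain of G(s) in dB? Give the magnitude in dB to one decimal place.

G(0) = 117 × 4.27 / 10.82 = 46.173
20 log₁₀(46.173) = 33.29 dB

33.3 dB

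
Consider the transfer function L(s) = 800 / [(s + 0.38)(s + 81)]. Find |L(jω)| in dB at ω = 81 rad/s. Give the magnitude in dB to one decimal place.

-21.3 dB

|j81 + 0.38| = √(81² + 0.38²) = 81
|j81 + 81| = √(81² + 81²) = 114.6
|L(j81)| = 800 / (81 × 114.6) = 0.086218
20 log₁₀(0.086218) = -21.29 dB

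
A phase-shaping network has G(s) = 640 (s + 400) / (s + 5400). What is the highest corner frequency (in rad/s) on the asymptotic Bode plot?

5400 rad/s

Break frequencies occur at each pole and zero magnitude: 400 rad/s, 5400 rad/s.
The highest is 5400 rad/s.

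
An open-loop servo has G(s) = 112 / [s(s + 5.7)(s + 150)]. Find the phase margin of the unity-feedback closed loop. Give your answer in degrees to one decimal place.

Gain crossover: |G(jω)| = 1 at ω ≈ 0.131 rad/s.
∠G(j0.131) = −90° − arctan(0.131/5.7) − arctan(0.131/150) ≈ -91.37°
PM = 180° + (-91.37°) = 88.63°

88.6°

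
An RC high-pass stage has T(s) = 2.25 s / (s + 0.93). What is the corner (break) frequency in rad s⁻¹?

0.93 rad s⁻¹

The single real pole at s = −0.93 gives a corner at ω = 0.93 rad s⁻¹.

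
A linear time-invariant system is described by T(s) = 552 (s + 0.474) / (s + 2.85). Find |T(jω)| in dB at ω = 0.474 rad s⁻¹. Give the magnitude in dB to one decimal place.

|j0.474 + 0.474| = √(0.474² + 0.474²) = 0.6703
|j0.474 + 2.85| = √(0.474² + 2.85²) = 2.889
|T(j0.474)| = 552 × 0.6703 / 2.889 = 128.07
20 log₁₀(128.07) = 42.15 dB

42.1 dB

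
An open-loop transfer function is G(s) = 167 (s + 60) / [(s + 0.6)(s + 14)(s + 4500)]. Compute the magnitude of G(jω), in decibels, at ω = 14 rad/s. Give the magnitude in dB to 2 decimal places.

-41.68 dB

|j14 + 60| = √(14² + 60²) = 61.61
|j14 + 0.6| = √(14² + 0.6²) = 14.01
|j14 + 14| = √(14² + 14²) = 19.8
|j14 + 4500| = √(14² + 4500²) = 4500
|G(j14)| = 167 × 61.61 / (14.01 × 19.8 × 4500) = 0.0082413
20 log₁₀(0.0082413) = -41.680 dB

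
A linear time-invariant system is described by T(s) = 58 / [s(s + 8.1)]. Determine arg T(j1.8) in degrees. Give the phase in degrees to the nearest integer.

-103 deg

∠(j1.8 + 8.1) = arctan(1.8/8.1) = 12.53°
∠(j1.8) = 90.00°
∠T(j1.8) = − (12.53° + 90.00°) = -102.53°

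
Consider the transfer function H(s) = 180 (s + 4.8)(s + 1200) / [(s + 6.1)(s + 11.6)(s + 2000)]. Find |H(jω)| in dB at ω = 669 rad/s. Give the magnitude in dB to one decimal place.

|j669 + 4.8| = √(669² + 4.8²) = 669
|j669 + 1200| = √(669² + 1200²) = 1374
|j669 + 6.1| = √(669² + 6.1²) = 669
|j669 + 11.6| = √(669² + 11.6²) = 669.1
|j669 + 2000| = √(669² + 2000²) = 2109
|H(j669)| = 180 × 669 × 1374 / (669 × 669.1 × 2109) = 0.17525
20 log₁₀(0.17525) = -15.13 dB

-15.1 dB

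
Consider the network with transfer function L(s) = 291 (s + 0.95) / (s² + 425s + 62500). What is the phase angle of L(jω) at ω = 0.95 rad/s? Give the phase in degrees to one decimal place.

∠(j0.95 + 0.95) = arctan(0.95/0.95) = 45.00°
∠[(j0.95)² + 425(j0.95) + 62500] = ∠[62499 + j403.75] = 0.37°
∠L(j0.95) = 45.00° − 0.37° = 44.63°

44.6°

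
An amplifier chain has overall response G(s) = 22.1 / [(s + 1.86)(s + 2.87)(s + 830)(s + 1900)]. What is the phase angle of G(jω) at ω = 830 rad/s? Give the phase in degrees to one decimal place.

∠(j830 + 1.86) = arctan(830/1.86) = 89.87°
∠(j830 + 2.87) = arctan(830/2.87) = 89.80°
∠(j830 + 830) = arctan(830/830) = 45.00°
∠(j830 + 1900) = arctan(830/1900) = 23.60°
∠G(j830) = − (89.87° + 89.80° + 45.00° + 23.60°) = -248.27°

-248.3 deg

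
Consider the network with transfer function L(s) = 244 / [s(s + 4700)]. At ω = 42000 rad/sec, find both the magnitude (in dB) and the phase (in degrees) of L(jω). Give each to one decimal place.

|j42000 + 4700| = √(42000² + 4700²) = 4.226e+04
|j42000| = 4.2e+04
|L(j42000)| = 244 / (4.226e+04 × 4.2e+04) = 1.3746e-07
20 log₁₀(1.3746e-07) = -137.24 dB
∠(j42000 + 4700) = arctan(42000/4700) = 83.61°
∠(j42000) = 90.00°
∠L(j42000) = − (83.61° + 90.00°) = -173.61°

|L| = -137.2 dB, ∠L = -173.6°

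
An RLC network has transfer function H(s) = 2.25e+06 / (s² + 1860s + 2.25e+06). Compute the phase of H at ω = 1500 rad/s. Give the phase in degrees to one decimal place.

-90.0°

∠[(j1500)² + 1860(j1500) + 2.25e+06] = ∠[0 + j2.79e+06] = 90.00°
∠H(j1500) = −90.00° = -90.00°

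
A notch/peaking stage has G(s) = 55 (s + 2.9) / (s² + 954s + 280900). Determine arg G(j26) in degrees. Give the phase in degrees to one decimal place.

78.6°

∠(j26 + 2.9) = arctan(26/2.9) = 83.64°
∠[(j26)² + 954(j26) + 280900] = ∠[2.8022e+05 + j24804] = 5.06°
∠G(j26) = 83.64° − 5.06° = 78.58°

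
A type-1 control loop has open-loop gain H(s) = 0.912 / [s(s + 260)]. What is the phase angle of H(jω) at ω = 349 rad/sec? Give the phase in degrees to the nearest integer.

∠(j349 + 260) = arctan(349/260) = 53.31°
∠(j349) = 90.00°
∠H(j349) = − (53.31° + 90.00°) = -143.31°

-143°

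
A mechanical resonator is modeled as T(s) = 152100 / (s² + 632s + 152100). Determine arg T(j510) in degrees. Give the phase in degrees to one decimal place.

-108.5 deg

∠[(j510)² + 632(j510) + 152100] = ∠[-1.08e+05 + j3.2232e+05] = 108.52°
∠T(j510) = −108.52° = -108.52°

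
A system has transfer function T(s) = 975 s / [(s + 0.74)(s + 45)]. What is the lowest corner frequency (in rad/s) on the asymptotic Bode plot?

0.74 rad/s

Break frequencies occur at each pole and zero magnitude: 0.74 rad/s, 45 rad/s.
The lowest is 0.74 rad/s.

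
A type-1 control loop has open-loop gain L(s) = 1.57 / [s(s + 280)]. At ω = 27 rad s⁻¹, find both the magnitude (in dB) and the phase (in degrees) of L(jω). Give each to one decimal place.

|j27 + 280| = √(27² + 280²) = 281.3
|j27| = 27
|L(j27)| = 1.57 / (281.3 × 27) = 0.00020671
20 log₁₀(0.00020671) = -73.69 dB
∠(j27 + 280) = arctan(27/280) = 5.51°
∠(j27) = 90.00°
∠L(j27) = − (5.51° + 90.00°) = -95.51°

|L| = -73.7 dB, ∠L = -95.5°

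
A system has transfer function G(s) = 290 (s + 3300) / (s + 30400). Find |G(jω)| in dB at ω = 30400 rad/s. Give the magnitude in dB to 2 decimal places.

46.29 dB

|j30400 + 3300| = √(30400² + 3300²) = 3.058e+04
|j30400 + 30400| = √(30400² + 30400²) = 4.299e+04
|G(j30400)| = 290 × 3.058e+04 / 4.299e+04 = 206.27
20 log₁₀(206.27) = 46.289 dB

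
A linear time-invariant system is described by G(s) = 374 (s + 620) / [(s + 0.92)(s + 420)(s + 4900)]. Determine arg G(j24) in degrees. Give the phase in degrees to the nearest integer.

∠(j24 + 620) = arctan(24/620) = 2.22°
∠(j24 + 0.92) = arctan(24/0.92) = 87.80°
∠(j24 + 420) = arctan(24/420) = 3.27°
∠(j24 + 4900) = arctan(24/4900) = 0.28°
∠G(j24) = 2.22° − (87.80° + 3.27° + 0.28°) = -89.14°

-89°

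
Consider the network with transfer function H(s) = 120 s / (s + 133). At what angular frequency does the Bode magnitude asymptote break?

133 rad/sec

The single real pole at s = −133 gives a corner at ω = 133 rad/sec.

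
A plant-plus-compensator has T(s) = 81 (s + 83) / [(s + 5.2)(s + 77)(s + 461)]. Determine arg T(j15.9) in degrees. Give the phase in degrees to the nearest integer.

-75 deg

∠(j15.9 + 83) = arctan(15.9/83) = 10.84°
∠(j15.9 + 5.2) = arctan(15.9/5.2) = 71.89°
∠(j15.9 + 77) = arctan(15.9/77) = 11.67°
∠(j15.9 + 461) = arctan(15.9/461) = 1.98°
∠T(j15.9) = 10.84° − (71.89° + 11.67° + 1.98°) = -74.69°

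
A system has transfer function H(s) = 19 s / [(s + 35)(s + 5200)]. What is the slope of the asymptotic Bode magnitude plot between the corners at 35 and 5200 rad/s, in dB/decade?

In this band the factors already past their corner are: 1 differentiator zero, pole at 35; net slope = 0 dB/decade.

0 dB/decade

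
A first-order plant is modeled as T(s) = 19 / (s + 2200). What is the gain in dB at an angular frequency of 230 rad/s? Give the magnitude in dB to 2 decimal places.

|j230 + 2200| = √(230² + 2200²) = 2212
|T(j230)| = 19 / 2212 = 0.0085896
20 log₁₀(0.0085896) = -41.321 dB

-41.32 dB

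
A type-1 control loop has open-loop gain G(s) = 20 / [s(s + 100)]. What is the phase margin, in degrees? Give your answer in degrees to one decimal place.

89.9°

Gain crossover: |G(jω)| = 1 at ω ≈ 0.2 rad/s.
∠G(j0.2) = −90° − arctan(0.2/100) ≈ -90.11°
PM = 180° + (-90.11°) = 89.89°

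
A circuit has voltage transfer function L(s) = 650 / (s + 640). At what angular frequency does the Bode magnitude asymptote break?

640 rad/sec

The single real pole at s = −640 gives a corner at ω = 640 rad/sec.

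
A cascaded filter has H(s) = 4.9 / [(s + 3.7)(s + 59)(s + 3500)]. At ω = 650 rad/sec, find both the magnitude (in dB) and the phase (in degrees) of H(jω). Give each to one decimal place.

|j650 + 3.7| = √(650² + 3.7²) = 650
|j650 + 59| = √(650² + 59²) = 652.7
|j650 + 3500| = √(650² + 3500²) = 3560
|H(j650)| = 4.9 / (650 × 652.7 × 3560) = 3.2445e-09
20 log₁₀(3.2445e-09) = -169.78 dB
∠(j650 + 3.7) = arctan(650/3.7) = 89.67°
∠(j650 + 59) = arctan(650/59) = 84.81°
∠(j650 + 3500) = arctan(650/3500) = 10.52°
∠H(j650) = − (89.67° + 84.81° + 10.52°) = -185.01°

|H| = -169.8 dB, ∠H = -185.0°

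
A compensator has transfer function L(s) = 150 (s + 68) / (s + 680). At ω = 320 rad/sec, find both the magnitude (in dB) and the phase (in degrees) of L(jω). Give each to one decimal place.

|j320 + 68| = √(320² + 68²) = 327.1
|j320 + 680| = √(320² + 680²) = 751.5
|L(j320)| = 150 × 327.1 / 751.5 = 65.296
20 log₁₀(65.296) = 36.30 dB
∠(j320 + 68) = arctan(320/68) = 78.00°
∠(j320 + 680) = arctan(320/680) = 25.20°
∠L(j320) = 78.00° − 25.20° = 52.80°

|L| = 36.3 dB, ∠L = 52.8°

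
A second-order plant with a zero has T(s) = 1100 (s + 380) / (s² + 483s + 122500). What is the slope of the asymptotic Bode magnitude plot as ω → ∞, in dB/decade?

With 1 zero and 2 poles, the high-frequency asymptotic slope is 20 × (1 − 2) = -20 dB/decade.

-20 dB/decade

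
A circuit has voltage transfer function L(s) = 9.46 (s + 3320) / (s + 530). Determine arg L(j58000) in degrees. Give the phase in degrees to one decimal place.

-2.8°

∠(j58000 + 3320) = arctan(58000/3320) = 86.72°
∠(j58000 + 530) = arctan(58000/530) = 89.48°
∠L(j58000) = 86.72° − 89.48° = -2.75°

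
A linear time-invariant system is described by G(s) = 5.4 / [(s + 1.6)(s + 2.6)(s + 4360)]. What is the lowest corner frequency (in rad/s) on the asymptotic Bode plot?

1.6 rad/s

Break frequencies occur at each pole and zero magnitude: 1.6 rad/s, 2.6 rad/s, 4360 rad/s.
The lowest is 1.6 rad/s.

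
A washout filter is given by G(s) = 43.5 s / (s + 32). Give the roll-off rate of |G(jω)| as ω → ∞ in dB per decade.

0 dB/decade

With 1 zero and 1 pole, the high-frequency asymptotic slope is 20 × (1 − 1) = 0 dB/decade.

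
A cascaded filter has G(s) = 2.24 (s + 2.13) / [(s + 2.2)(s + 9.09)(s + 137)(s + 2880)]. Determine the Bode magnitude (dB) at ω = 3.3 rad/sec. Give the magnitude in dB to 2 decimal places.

-124.71 dB

|j3.3 + 2.13| = √(3.3² + 2.13²) = 3.928
|j3.3 + 2.2| = √(3.3² + 2.2²) = 3.966
|j3.3 + 9.09| = √(3.3² + 9.09²) = 9.67
|j3.3 + 137| = √(3.3² + 137²) = 137
|j3.3 + 2880| = √(3.3² + 2880²) = 2880
|G(j3.3)| = 2.24 × 3.928 / (3.966 × 9.67 × 137 × 2880) = 5.8121e-07
20 log₁₀(5.8121e-07) = -124.713 dB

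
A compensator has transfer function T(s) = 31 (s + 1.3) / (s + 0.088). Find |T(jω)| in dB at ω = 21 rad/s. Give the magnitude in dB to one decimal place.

29.8 dB

|j21 + 1.3| = √(21² + 1.3²) = 21.04
|j21 + 0.088| = √(21² + 0.088²) = 21
|T(j21)| = 31 × 21.04 / 21 = 31.059
20 log₁₀(31.059) = 29.84 dB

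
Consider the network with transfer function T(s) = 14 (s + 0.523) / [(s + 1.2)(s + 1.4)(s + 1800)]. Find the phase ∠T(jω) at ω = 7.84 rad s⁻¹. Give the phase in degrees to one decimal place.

-75.2°

∠(j7.84 + 0.523) = arctan(7.84/0.523) = 86.18°
∠(j7.84 + 1.2) = arctan(7.84/1.2) = 81.30°
∠(j7.84 + 1.4) = arctan(7.84/1.4) = 79.88°
∠(j7.84 + 1800) = arctan(7.84/1800) = 0.25°
∠T(j7.84) = 86.18° − (81.30° + 79.88° + 0.25°) = -75.24°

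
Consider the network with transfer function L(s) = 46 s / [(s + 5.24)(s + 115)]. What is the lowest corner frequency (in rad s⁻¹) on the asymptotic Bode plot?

Break frequencies occur at each pole and zero magnitude: 5.24 rad s⁻¹, 115 rad s⁻¹.
The lowest is 5.24 rad s⁻¹.

5.24 rad s⁻¹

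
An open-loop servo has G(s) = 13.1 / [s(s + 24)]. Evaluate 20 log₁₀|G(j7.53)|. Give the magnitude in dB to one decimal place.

|j7.53 + 24| = √(7.53² + 24²) = 25.15
|j7.53| = 7.53
|G(j7.53)| = 13.1 / (25.15 × 7.53) = 0.069164
20 log₁₀(0.069164) = -23.20 dB

-23.2 dB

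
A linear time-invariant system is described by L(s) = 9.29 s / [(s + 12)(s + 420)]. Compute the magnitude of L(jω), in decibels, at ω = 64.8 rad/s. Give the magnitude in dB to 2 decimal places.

-33.35 dB

|j64.8| = 64.8
|j64.8 + 12| = √(64.8² + 12²) = 65.9
|j64.8 + 420| = √(64.8² + 420²) = 425
|L(j64.8)| = 9.29 × 64.8 / (65.9 × 425) = 0.021495
20 log₁₀(0.021495) = -33.353 dB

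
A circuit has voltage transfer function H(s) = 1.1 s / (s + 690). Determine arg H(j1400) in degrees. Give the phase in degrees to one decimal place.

26.2°

∠(j1400) = 90.00°
∠(j1400 + 690) = arctan(1400/690) = 63.76°
∠H(j1400) = 90.00° − 63.76° = 26.24°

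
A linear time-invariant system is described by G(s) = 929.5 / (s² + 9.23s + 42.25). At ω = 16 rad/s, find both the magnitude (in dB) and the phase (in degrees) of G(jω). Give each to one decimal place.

|(j16)² + 9.23(j16) + 42.25| = |-213.75 + j147.68| = 259.8
|G(j16)| = 929.5 / 259.8 = 3.5777
20 log₁₀(3.5777) = 11.07 dB
∠[(j16)² + 9.23(j16) + 42.25] = ∠[-213.75 + j147.68] = 145.36°
∠G(j16) = −145.36° = -145.36°

|G| = 11.1 dB, ∠G = -145.4°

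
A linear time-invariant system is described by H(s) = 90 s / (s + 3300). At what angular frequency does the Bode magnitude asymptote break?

3300 rad/sec

The single real pole at s = −3300 gives a corner at ω = 3300 rad/sec.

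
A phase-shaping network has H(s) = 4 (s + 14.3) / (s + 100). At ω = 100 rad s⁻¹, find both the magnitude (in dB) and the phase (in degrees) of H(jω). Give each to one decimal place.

|H| = 9.1 dB, ∠H = 36.9°

|j100 + 14.3| = √(100² + 14.3²) = 101
|j100 + 100| = √(100² + 100²) = 141.4
|H(j100)| = 4 × 101 / 141.4 = 2.8572
20 log₁₀(2.8572) = 9.12 dB
∠(j100 + 14.3) = arctan(100/14.3) = 81.86°
∠(j100 + 100) = arctan(100/100) = 45.00°
∠H(j100) = 81.86° − 45.00° = 36.86°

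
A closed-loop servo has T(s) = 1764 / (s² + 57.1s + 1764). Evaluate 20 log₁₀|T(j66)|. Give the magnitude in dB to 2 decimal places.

|(j66)² + 57.1(j66) + 1764| = |-2592 + j3768.6| = 4574
|T(j66)| = 1764 / 4574 = 0.38566
20 log₁₀(0.38566) = -8.276 dB

-8.28 dB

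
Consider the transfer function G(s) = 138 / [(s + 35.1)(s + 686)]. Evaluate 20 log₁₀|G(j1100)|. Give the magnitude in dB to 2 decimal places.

|j1100 + 35.1| = √(1100² + 35.1²) = 1101
|j1100 + 686| = √(1100² + 686²) = 1296
|G(j1100)| = 138 / (1101 × 1296) = 9.6724e-05
20 log₁₀(9.6724e-05) = -80.289 dB

-80.29 dB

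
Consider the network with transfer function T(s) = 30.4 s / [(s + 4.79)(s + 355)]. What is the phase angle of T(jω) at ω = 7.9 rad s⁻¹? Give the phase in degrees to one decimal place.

30.0°

∠(j7.9) = 90.00°
∠(j7.9 + 4.79) = arctan(7.9/4.79) = 58.77°
∠(j7.9 + 355) = arctan(7.9/355) = 1.27°
∠T(j7.9) = 90.00° − (58.77° + 1.27°) = 29.95°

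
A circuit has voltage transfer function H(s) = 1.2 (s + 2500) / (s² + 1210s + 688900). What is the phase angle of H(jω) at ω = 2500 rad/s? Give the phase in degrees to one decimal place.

∠(j2500 + 2500) = arctan(2500/2500) = 45.00°
∠[(j2500)² + 1210(j2500) + 688900] = ∠[-5.5611e+06 + j3.025e+06] = 151.46°
∠H(j2500) = 45.00° − 151.46° = -106.46°

-106.5°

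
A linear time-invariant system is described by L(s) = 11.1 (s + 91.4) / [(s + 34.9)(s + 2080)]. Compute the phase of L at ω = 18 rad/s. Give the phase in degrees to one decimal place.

∠(j18 + 91.4) = arctan(18/91.4) = 11.14°
∠(j18 + 34.9) = arctan(18/34.9) = 27.28°
∠(j18 + 2080) = arctan(18/2080) = 0.50°
∠L(j18) = 11.14° − (27.28° + 0.50°) = -16.64°

-16.6 deg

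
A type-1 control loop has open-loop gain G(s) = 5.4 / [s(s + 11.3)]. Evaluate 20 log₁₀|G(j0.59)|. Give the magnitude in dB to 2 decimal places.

-1.84 dB

|j0.59 + 11.3| = √(0.59² + 11.3²) = 11.32
|j0.59| = 0.59
|G(j0.59)| = 5.4 / (11.32 × 0.59) = 0.80886
20 log₁₀(0.80886) = -1.843 dB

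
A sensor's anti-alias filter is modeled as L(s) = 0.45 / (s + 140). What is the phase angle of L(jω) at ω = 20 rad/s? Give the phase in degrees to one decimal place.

-8.1°

∠(j20 + 140) = arctan(20/140) = 8.13°
∠L(j20) = −8.13° = -8.13°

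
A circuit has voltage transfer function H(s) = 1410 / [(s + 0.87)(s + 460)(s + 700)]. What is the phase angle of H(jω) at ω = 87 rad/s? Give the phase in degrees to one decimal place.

-107.2°

∠(j87 + 0.87) = arctan(87/0.87) = 89.43°
∠(j87 + 460) = arctan(87/460) = 10.71°
∠(j87 + 700) = arctan(87/700) = 7.08°
∠H(j87) = − (89.43° + 10.71° + 7.08°) = -107.22°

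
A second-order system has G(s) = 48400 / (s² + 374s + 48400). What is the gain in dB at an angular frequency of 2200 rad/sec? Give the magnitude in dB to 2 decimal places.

|(j2200)² + 374(j2200) + 48400| = |-4.7916e+06 + j8.228e+05| = 4.862e+06
|G(j2200)| = 48400 / 4.862e+06 = 0.0099553
20 log₁₀(0.0099553) = -40.039 dB

-40.04 dB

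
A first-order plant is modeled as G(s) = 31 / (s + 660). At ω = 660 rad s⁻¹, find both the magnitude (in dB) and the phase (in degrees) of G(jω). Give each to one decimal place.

|j660 + 660| = √(660² + 660²) = 933.4
|G(j660)| = 31 / 933.4 = 0.033213
20 log₁₀(0.033213) = -29.57 dB
∠(j660 + 660) = arctan(660/660) = 45.00°
∠G(j660) = −45.00° = -45.00°

|G| = -29.6 dB, ∠G = -45.0°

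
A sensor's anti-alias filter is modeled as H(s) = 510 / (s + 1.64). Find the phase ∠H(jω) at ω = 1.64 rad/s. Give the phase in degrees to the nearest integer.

-45°

∠(j1.64 + 1.64) = arctan(1.64/1.64) = 45.00°
∠H(j1.64) = −45.00° = -45.00°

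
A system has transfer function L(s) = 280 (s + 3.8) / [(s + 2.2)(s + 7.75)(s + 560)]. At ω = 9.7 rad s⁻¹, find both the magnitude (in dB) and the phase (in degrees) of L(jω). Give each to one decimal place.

|L| = -27.5 dB, ∠L = -61.0°

|j9.7 + 3.8| = √(9.7² + 3.8²) = 10.42
|j9.7 + 2.2| = √(9.7² + 2.2²) = 9.946
|j9.7 + 7.75| = √(9.7² + 7.75²) = 12.42
|j9.7 + 560| = √(9.7² + 560²) = 560.1
|L(j9.7)| = 280 × 10.42 / (9.946 × 12.42 × 560.1) = 0.042174
20 log₁₀(0.042174) = -27.50 dB
∠(j9.7 + 3.8) = arctan(9.7/3.8) = 68.61°
∠(j9.7 + 2.2) = arctan(9.7/2.2) = 77.22°
∠(j9.7 + 7.75) = arctan(9.7/7.75) = 51.38°
∠(j9.7 + 560) = arctan(9.7/560) = 0.99°
∠L(j9.7) = 68.61° − (77.22° + 51.38° + 0.99°) = -60.98°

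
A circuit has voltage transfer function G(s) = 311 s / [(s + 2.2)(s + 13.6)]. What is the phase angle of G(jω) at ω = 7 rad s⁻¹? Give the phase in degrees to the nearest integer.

-10 deg

∠(j7) = 90.00°
∠(j7 + 2.2) = arctan(7/2.2) = 72.55°
∠(j7 + 13.6) = arctan(7/13.6) = 27.24°
∠G(j7) = 90.00° − (72.55° + 27.24°) = -9.79°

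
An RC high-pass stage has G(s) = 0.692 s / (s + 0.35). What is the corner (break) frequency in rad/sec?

0.35 rad/sec

The single real pole at s = −0.35 gives a corner at ω = 0.35 rad/sec.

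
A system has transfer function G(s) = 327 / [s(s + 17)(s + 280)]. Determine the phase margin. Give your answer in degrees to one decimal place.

89.8°

Gain crossover: |G(jω)| = 1 at ω ≈ 0.0687 rad/sec.
∠G(j0.0687) = −90° − arctan(0.0687/17) − arctan(0.0687/280) ≈ -90.25°
PM = 180° + (-90.25°) = 89.75°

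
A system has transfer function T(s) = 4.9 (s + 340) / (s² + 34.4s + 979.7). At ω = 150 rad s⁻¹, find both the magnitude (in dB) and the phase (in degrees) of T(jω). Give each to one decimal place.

|T| = -21.7 dB, ∠T = -142.7 deg

|j150 + 340| = √(150² + 340²) = 371.6
|(j150)² + 34.4(j150) + 979.7| = |-21520 + j5160| = 2.213e+04
|T(j150)| = 4.9 × 371.6 / 2.213e+04 = 0.082282
20 log₁₀(0.082282) = -21.69 dB
∠(j150 + 340) = arctan(150/340) = 23.81°
∠[(j150)² + 34.4(j150) + 979.7] = ∠[-21520 + j5160] = 166.52°
∠T(j150) = 23.81° − 166.52° = -142.71°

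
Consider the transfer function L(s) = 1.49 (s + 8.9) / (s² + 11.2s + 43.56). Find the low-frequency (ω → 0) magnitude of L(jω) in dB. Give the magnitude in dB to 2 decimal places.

L(0) = 1.49 × 8.9 / 43.56 = 0.30443
20 log₁₀(0.30443) = -10.330 dB

-10.33 dB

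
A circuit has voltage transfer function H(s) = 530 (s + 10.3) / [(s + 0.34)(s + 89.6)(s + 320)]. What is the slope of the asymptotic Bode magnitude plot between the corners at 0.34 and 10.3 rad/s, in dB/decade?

In this band the factors already past their corner are: pole at 0.34; net slope = -20 dB/decade.

-20 dB/decade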